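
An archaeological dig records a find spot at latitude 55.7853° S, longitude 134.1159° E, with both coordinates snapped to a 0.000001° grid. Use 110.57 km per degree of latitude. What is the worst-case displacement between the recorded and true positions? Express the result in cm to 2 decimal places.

6.34 cm

With a 0.000001° grid the true value lies within half a step, ±0.000001°/2 = ±5e-07°, of the stored one.
Latitude error → 5e-07 × 110570 = 0.055285 m along the meridian.
E–W at 55.7853°: 5e-07° × 110570 × cos 55.7853° = 5e-07 × 110570 × 0.5623 ≈ 0.0310865 m.
The two errors are perpendicular, so the maximum displacement is √(0.055285² + 0.0310865²) ≈ 0.0634256 m.
That is 0.0634256 m = 6.3426 cm.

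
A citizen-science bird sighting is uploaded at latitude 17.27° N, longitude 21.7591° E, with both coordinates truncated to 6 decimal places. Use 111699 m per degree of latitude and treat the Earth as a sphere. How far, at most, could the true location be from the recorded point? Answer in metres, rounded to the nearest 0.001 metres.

Truncating at 6 decimal places can drop up to a full unit in the last place, so each coordinate may be off by as much as 1e-06°.
North–south component: 1e-06° × 111699 = 0.111699 m.
Longitude error → 1e-06 × 111699 × cos 17.27° = 1e-06 × 111699 × 0.9549 ≈ 0.106663 m.
Worst case both components are at the extreme and orthogonal: √(0.111699² + 0.106663²) ≈ 0.154446 m.

0.154 metres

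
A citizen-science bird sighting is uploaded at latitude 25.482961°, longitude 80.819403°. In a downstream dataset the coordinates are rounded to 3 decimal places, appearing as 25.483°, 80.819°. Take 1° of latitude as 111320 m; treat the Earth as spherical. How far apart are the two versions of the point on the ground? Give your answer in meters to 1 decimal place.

40.7 meters

The latitude changed by -0.000039° and the longitude by +0.000403°.
N–S: -0.000039° × 111320 m/° = -4.34148 m.
East–west at this latitude: 0.000403° × 111320 × cos 25.483° ≈ 0.000403 × 100490 = 40.4975 m.
Combined displacement = (4.34148² + 40.4975²)^½ ≈ 40.7295 m.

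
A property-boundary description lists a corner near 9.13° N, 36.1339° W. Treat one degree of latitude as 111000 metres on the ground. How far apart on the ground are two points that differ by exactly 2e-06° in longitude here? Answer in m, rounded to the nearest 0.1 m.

One degree of longitude here spans 111000 × cos 9.13° = 111000 × 0.9873 ≈ 109594 m; 2e-06° of that is 0.219187 m.

0.2 m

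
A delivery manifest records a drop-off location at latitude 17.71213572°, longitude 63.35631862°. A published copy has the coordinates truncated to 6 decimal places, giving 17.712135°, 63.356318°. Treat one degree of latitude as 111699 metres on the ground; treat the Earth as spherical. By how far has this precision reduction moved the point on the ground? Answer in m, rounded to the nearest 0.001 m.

Δlat = 17.71213572 − 17.712135 = +0.00000072°; Δlon = 63.35631862 − 63.356318 = +0.00000062°.
N–S: 0.00000072° × 111699 m/° = 0.0804233 m.
E–W at 17.7121°: 0.00000062° × 111699 × cos 17.7121° = 0.00000062 × 111699 × 0.9526 ≈ 0.0659706 m.
Hypotenuse of the two orthogonal shifts: √(0.0804233² + 0.0659706²) = 0.104019 m.

0.104 m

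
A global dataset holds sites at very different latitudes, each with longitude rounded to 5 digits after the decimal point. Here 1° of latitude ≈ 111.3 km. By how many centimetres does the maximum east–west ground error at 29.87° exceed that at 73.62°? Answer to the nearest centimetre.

Rounding to 5 decimal places leaves the longitude within ±5e-06° of the true value.
At 29.87°: 5e-06° × 111300 × cos 29.87° = 5e-06 × 111300 × 0.8672 ≈ 0.48257 m.
At 73.62°: 5e-06° × 111300 × cos 73.62° = 5e-06 × 111300 × 0.2820 ≈ 0.15694 m.
So the lower-latitude error exceeds the higher by 0.48257 − 0.15694 = 0.32564 m.
That is 0.325637 m = 32.564 cm.

33 centimetres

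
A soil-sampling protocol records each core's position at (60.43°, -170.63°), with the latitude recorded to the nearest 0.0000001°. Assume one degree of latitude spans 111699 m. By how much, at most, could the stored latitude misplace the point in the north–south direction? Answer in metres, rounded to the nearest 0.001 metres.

0.006 metres

Rounding to 7 decimal places leaves the latitude within ±5e-08° of the true value.
So the N–S error is at most 5e-08 × 111699 = 0.00558495 m.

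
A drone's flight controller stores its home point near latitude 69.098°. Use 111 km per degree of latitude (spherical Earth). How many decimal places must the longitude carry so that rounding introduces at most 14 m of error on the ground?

At 69.098° one degree of longitude covers 111000 × cos 69.098° ≈ 111000 × 0.3568 ≈ 39601.5 m.
With N decimal places the half-ulp bound is 0.5·10⁻ᴺ°, or 0.5·10⁻ᴺ × 39601.5 m on the ground.
Need 0.5 × 39601.5 × 10⁻ᴺ ≤ 14 → 10⁻ᴺ ≤ 7.070e-04, so N ≥ 3.15.
At 3 places the error can reach 19.8 m, but 4 places keeps it to 1.98 m.

4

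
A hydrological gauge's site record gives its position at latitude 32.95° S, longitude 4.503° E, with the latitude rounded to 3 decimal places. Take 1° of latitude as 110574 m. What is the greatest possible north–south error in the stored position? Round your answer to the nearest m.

Rounding to 3 decimal places leaves the latitude within ±0.0005° of the true value.
North–south distance: 0.0005° × 110574 m/° = 55.287 m.

55 m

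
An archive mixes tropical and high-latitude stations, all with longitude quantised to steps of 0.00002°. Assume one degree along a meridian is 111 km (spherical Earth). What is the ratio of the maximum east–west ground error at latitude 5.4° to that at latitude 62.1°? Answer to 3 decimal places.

2.128

With a 0.00002° grid the true value lies within half a step, ±0.00002°/2 = ±1e-05°, of the stored one.
Error at 5.4° = 1e-05° × 111000 × cos 5.4° ≈ 1.11 × 0.9956 = 1.1051 m.
At 62.1°: 1e-05° × 111000 × cos 62.1° = 1e-05 × 111000 × 0.4679 ≈ 0.5194 m.
The ratio reduces to cos 5.4° / cos 62.1° = 0.9956/0.4679 ≈ 2.1276.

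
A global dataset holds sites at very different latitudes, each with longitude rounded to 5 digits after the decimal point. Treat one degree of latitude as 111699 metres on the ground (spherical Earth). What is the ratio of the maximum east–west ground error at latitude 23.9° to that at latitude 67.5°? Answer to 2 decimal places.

2.39

Rounding to 5 decimal places leaves the longitude within ±5e-06° of the true value.
Error at 23.9° = 5e-06° × 111699 × cos 23.9° ≈ 0.5585 × 0.9143 = 0.51061 m.
Error at 67.5° = 5e-06° × 111699 × cos 67.5° ≈ 0.5585 × 0.3827 = 0.21373 m.
The ratio reduces to cos 23.9° / cos 67.5° = 0.9143/0.3827 ≈ 2.3891.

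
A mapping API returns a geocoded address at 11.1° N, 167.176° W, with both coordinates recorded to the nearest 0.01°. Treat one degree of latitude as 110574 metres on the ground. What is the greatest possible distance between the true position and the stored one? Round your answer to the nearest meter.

775 meters

Rounding to 2 decimal places leaves each coordinate within ±0.005° of the true value.
North–south component: 0.005° × 110574 = 552.87 m.
East–west component at 11.1°: 0.005° × 110574 × cos 11.1° ≈ 0.005 × 108505 ≈ 542.527 m.
The two errors are perpendicular, so the maximum displacement is √(552.87² + 542.527²) ≈ 774.597 m.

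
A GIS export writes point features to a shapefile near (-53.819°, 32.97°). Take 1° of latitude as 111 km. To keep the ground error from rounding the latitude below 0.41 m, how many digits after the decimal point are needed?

One degree of latitude covers 111000 m.
With N decimal places the half-ulp bound is 0.5·10⁻ᴺ°, or 0.5·10⁻ᴺ × 111000 m on the ground.
Setting 55500 × 10⁻ᴺ ≤ 0.41 gives 10ᴺ ≥ 1.354e+05, i.e. N ≥ 5.13.
N = 5 would give 0.555 m (too coarse); N = 6 gives 0.0555 m ≤ 0.41 m.

6 decimal places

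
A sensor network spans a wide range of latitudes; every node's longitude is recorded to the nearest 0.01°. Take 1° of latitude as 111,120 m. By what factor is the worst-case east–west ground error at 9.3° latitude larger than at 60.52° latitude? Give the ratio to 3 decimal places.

2.005

Rounding to 2 decimal places leaves the longitude within ±0.005° of the true value.
At 9.3°: 0.005° × 111120 × cos 9.3° = 0.005 × 111120 × 0.9869 ≈ 548.3 m.
Error at 60.52° = 0.005° × 111120 × cos 60.52° ≈ 555.6 × 0.4921 = 273.42 m.
The ratio reduces to cos 9.3° / cos 60.52° = 0.9869/0.4921 ≈ 2.0053.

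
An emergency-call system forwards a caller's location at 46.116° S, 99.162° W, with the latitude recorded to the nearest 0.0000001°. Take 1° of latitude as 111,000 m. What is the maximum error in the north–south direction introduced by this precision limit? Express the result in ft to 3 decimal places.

Rounding to 7 decimal places leaves the latitude within ±5e-08° of the true value.
North–south distance: 5e-08° × 111000 m/° = 0.00555 m.
Converting: 0.00555 m × 3.2808 ft/m ≈ 0.018209 ft.

0.018 ft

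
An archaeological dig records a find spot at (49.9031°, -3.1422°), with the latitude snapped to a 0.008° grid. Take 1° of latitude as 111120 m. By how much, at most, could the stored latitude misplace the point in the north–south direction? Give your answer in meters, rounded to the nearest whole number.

444 meters

With a 0.008° grid the true value lies within half a step, ±0.008°/2 = ±0.004°, of the stored one.
So the N–S error is at most 0.004 × 111120 = 444.48 m.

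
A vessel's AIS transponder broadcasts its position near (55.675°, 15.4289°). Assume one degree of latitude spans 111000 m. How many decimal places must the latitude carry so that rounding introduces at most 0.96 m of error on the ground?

5 decimal places

One degree of latitude covers 111000 m.
Rounding to N decimal places gives at most 0.5 × 10⁻ᴺ degrees of error, i.e. 0.5 × 10⁻ᴺ × 111000 m.
Setting 55500 × 10⁻ᴺ ≤ 0.96 gives 10ᴺ ≥ 5.781e+04, i.e. N ≥ 4.76.
So 5 decimal places suffice (0.555 m); 4 would allow up to 5.55 m.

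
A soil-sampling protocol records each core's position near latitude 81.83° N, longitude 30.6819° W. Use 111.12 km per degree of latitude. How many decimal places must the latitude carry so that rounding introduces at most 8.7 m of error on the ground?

4

One degree of latitude covers 111120 m.
With N decimal places the half-ulp bound is 0.5·10⁻ᴺ°, or 0.5·10⁻ᴺ × 111120 m on the ground.
Setting 55560 × 10⁻ᴺ ≤ 8.7 gives 10ᴺ ≥ 6386, i.e. N ≥ 3.81.
At 3 places the error can reach 55.6 m, but 4 places keeps it to 5.56 m.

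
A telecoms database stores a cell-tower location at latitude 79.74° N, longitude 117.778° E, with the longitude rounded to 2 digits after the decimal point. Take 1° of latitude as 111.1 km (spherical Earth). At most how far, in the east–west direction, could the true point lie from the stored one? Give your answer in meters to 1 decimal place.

98.9 meters

Rounding to 2 decimal places leaves the longitude within ±0.005° of the true value.
One degree of longitude at 79.74° is 111100 × cos 79.74° ≈ 111100 × 0.1781 = 19788.6 m.
East–west error: 0.005° × 19788.6 m/° ≈ 98.943 m.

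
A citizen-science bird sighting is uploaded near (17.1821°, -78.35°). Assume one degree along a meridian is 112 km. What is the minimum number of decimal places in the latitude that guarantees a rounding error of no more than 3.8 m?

One degree of latitude covers 112000 m.
N decimal places → at most half a unit in the last place, 0.5 × 10⁻ᴺ° = 112000/2 × 10⁻ᴺ m.
Need 0.5 × 112000 × 10⁻ᴺ ≤ 3.8 → 10⁻ᴺ ≤ 6.786e-05, so N ≥ 4.17.
At 4 places the error can reach 5.6 m, but 5 places keeps it to 0.56 m.

5 decimal places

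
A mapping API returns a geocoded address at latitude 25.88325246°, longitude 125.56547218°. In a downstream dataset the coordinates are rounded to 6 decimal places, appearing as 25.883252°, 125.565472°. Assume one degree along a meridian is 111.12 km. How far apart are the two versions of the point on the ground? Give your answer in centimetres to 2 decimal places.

Δlat = 25.88325246 − 25.883252 = +0.00000046°; Δlon = 125.56547218 − 125.565472 = +0.00000018°.
N–S: 0.00000046° × 111120 m/° = 0.0511152 m.
East–west at this latitude: 0.00000018° × 111120 × cos 25.8833° ≈ 0.00000018 × 99973 = 0.0179951 m.
Hypotenuse of the two orthogonal shifts: √(0.0511152² + 0.0179951²) = 0.0541903 m.
That is 0.0541903 m = 5.419 cm.

5.42 centimetres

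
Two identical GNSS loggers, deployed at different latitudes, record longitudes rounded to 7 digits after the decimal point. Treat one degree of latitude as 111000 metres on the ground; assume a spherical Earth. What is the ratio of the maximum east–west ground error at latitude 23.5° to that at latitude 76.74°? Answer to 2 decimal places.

4.00

Rounding to 7 decimal places leaves the longitude within ±5e-08° of the true value.
Error at 23.5° = 5e-08° × 111000 × cos 23.5° ≈ 0.00555 × 0.9171 = 0.0050897 m.
Error at 76.74° = 5e-08° × 111000 × cos 76.74° ≈ 0.00555 × 0.2294 = 0.001273 m.
Ratio: 0.0050897 / 0.001273 = cos 23.5° / cos 76.74° ≈ 3.9982.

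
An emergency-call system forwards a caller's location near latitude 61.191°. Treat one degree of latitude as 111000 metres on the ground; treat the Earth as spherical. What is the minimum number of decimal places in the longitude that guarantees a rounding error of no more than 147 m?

At 61.191° one degree of longitude covers 111000 × cos 61.191° ≈ 111000 × 0.4819 ≈ 53489.9 m.
N decimal places → at most half a unit in the last place, 0.5 × 10⁻ᴺ° = 53489.9/2 × 10⁻ᴺ m.
Setting 26745 × 10⁻ᴺ ≤ 147 gives 10ᴺ ≥ 181.9, i.e. N ≥ 2.26.
At 2 places the error can reach 267 m, but 3 places keeps it to 26.7 m.

3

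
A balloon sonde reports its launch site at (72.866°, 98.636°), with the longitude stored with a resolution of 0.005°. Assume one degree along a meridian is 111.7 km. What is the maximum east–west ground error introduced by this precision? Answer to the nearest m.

With a 0.005° grid the true value lies within half a step, ±0.005°/2 = ±0.0025°, of the stored one.
Parallels shrink by cos φ, so at 72.866° a degree of longitude is 111700 × 0.2946 ≈ 32907.7 m.
East–west error: 0.0025° × 32907.7 m/° ≈ 82.2691 m.

82 m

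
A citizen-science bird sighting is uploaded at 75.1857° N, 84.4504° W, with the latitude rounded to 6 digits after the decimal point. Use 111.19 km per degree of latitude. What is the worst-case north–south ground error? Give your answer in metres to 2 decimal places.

0.06 metres

Rounding to 6 decimal places leaves the latitude within ±5e-07° of the true value.
Along the meridian that is 5e-07° × 111190 m/° = 0.055595 m.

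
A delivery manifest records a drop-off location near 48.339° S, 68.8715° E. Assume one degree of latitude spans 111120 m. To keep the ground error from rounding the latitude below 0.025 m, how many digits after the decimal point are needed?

One degree of latitude covers 111120 m.
Rounding to N decimal places gives at most 0.5 × 10⁻ᴺ degrees of error, i.e. 0.5 × 10⁻ᴺ × 111120 m.
Setting 55560 × 10⁻ᴺ ≤ 0.025 gives 10ᴺ ≥ 2.222e+06, i.e. N ≥ 6.35.
N = 6 would give 0.0556 m (too coarse); N = 7 gives 0.00556 m ≤ 0.025 m.

7 decimal places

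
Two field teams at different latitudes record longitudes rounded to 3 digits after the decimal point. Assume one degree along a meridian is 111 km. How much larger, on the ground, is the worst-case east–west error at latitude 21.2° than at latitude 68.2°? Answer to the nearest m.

31 m

Rounding to 3 decimal places leaves the longitude within ±0.0005° of the true value.
At 21.2°: 0.0005° × 111000 × cos 21.2° = 0.0005 × 111000 × 0.9323 ≈ 51.744 m.
Error at 68.2° = 0.0005° × 111000 × cos 68.2° ≈ 55.5 × 0.3714 = 20.611 m.
Difference: 51.744 − 20.611 = 31.133 m.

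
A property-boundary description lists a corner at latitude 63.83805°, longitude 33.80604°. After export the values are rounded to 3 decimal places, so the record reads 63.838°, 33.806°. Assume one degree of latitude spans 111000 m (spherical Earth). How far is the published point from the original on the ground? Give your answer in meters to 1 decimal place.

5.9 meters

Δlat = 63.83805 − 63.838 = +0.00005°; Δlon = 33.80604 − 33.806 = +0.00004°.
North–south shift: 0.00005 × 111000 = 5.55 m.
East–west at this latitude: 0.00004° × 111000 × cos 63.838° ≈ 0.00004 × 48941.1 = 1.95764 m.
Combined displacement = (5.55² + 1.95764²)^½ ≈ 5.88514 m.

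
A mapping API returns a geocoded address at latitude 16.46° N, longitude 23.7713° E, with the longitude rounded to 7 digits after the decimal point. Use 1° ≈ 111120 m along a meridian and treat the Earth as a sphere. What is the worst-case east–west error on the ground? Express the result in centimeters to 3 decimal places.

0.533 centimeters

Rounding to 7 decimal places leaves the longitude within ±5e-08° of the true value.
At latitude 16.46° a degree of longitude spans 111120 m × cos 16.46° = 111120 × 0.9590 ≈ 106566 m.
East–west error: 5e-08° × 106566 m/° ≈ 0.0053283 m.
That is 0.0053283 m = 0.53283 cm.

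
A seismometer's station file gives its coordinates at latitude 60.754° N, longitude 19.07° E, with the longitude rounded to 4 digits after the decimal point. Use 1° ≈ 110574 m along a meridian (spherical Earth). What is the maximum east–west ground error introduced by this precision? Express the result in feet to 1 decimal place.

8.9 feet

Rounding to 4 decimal places leaves the longitude within ±5e-05° of the true value.
Parallels shrink by cos φ, so at 60.754° a degree of longitude is 110574 × 0.4886 ≈ 54022.1 m.
So at most 5e-05° × 54022.1 ≈ 2.7011 m east–west.
In feet: 2.7011 m ÷ 0.3048 ≈ 8.8619 ft.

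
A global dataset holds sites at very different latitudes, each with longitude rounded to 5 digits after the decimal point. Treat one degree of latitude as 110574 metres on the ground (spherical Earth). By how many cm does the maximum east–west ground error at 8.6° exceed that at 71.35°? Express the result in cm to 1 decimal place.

Rounding to 5 decimal places leaves the longitude within ±5e-06° of the true value.
At 8.6°: 5e-06° × 110574 × cos 8.6° = 5e-06 × 110574 × 0.9888 ≈ 0.54665 m.
At 71.35°: 5e-06° × 110574 × cos 71.35° = 5e-06 × 110574 × 0.3198 ≈ 0.1768 m.
So the lower-latitude error exceeds the higher by 0.54665 − 0.1768 = 0.36985 m.
That is 0.369854 m = 36.985 cm.

37.0 cm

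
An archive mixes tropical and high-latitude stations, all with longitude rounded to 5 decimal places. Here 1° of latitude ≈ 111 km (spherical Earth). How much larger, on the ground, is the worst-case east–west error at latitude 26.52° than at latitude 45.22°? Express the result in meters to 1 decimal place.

0.1 meters

Rounding to 5 decimal places leaves the longitude within ±5e-06° of the true value.
At 26.52°: 5e-06° × 111000 × cos 26.52° = 5e-06 × 111000 × 0.8948 ≈ 0.4966 m.
At 45.22°: 5e-06° × 111000 × cos 45.22° = 5e-06 × 111000 × 0.7044 ≈ 0.39093 m.
Difference: 0.4966 − 0.39093 = 0.10567 m.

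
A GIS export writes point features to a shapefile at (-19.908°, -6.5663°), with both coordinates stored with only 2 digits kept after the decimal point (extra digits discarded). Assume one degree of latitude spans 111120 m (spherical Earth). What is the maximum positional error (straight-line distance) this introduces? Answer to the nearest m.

Truncating at 2 decimal places can drop up to a full unit in the last place, so each coordinate may be off by as much as 0.01°.
North–south component: 0.01° × 111120 = 1111.2 m.
E–W at 19.908°: 0.01° × 111120 × cos 19.908° = 0.01 × 111120 × 0.9402 ≈ 1044.8 m.
Combining orthogonally: (1111.2² + 1044.8²)^½ ≈ 1525.24 m.

1525 m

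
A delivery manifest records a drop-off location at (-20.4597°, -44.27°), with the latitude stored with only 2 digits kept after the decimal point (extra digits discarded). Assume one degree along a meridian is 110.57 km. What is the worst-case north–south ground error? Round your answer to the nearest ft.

3628 ft

Truncating at 2 decimal places can drop up to a full unit in the last place, so the latitude may be off by as much as 0.01°.
So the N–S error is at most 0.01 × 110570 = 1105.7 m.
In feet: 1105.7 m ÷ 0.3048 ≈ 3627.6 ft.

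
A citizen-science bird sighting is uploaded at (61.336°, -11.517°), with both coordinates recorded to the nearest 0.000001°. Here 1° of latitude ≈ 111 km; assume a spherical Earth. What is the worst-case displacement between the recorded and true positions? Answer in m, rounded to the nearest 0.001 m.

Rounding to 6 decimal places leaves each coordinate within ±5e-07° of the true value.
N–S: 5e-07° × 111000 m/° = 0.0555 m.
East–west component at 61.336°: 5e-07° × 111000 × cos 61.336° ≈ 5e-07 × 53243.6 ≈ 0.0266218 m.
The two errors are perpendicular, so the maximum displacement is √(0.0555² + 0.0266218²) ≈ 0.0615546 m.

0.062 m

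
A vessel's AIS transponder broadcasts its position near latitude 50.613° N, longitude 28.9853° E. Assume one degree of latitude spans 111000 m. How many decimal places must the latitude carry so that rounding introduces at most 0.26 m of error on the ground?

One degree of latitude covers 111000 m.
N decimal places → at most half a unit in the last place, 0.5 × 10⁻ᴺ° = 111000/2 × 10⁻ᴺ m.
Need 0.5 × 111000 × 10⁻ᴺ ≤ 0.26 → 10⁻ᴺ ≤ 4.685e-06, so N ≥ 5.33.
N = 5 would give 0.555 m (too coarse); N = 6 gives 0.0555 m ≤ 0.26 m.

6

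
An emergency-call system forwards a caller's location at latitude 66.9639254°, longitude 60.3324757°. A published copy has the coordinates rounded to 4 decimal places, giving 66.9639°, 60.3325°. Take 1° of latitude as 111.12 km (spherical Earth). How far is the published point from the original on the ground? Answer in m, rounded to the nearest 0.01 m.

3.01 m

The latitude changed by +0.0000254° and the longitude by -0.0000243°.
North–south shift: 0.0000254 × 111120 = 2.82245 m.
E–W at 66.9639°: -0.0000243° × 111120 × cos 66.9639° = -0.0000243 × 111120 × 0.3913 ≈ -1.05662 m.
Combined displacement = (2.82245² + 1.05662²)^½ ≈ 3.01375 m.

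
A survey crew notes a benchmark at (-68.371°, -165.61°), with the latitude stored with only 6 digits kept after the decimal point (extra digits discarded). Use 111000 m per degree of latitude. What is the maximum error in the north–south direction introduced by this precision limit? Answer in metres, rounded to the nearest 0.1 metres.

Truncating at 6 decimal places can drop up to a full unit in the last place, so the latitude may be off by as much as 1e-06°.
So the N–S error is at most 1e-06 × 111000 = 0.111 m.

0.1 metres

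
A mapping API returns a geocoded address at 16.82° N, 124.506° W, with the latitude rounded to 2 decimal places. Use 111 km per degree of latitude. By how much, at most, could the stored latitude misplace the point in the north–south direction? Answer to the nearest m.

Rounding to 2 decimal places leaves the latitude within ±0.005° of the true value.
Along the meridian that is 0.005° × 111000 m/° = 555 m.

555 m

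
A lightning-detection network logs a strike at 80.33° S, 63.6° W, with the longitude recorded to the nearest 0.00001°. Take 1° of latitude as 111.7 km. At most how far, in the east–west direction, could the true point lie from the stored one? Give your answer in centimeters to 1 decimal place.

Rounding to 5 decimal places leaves the longitude within ±5e-06° of the true value.
One degree of longitude at 80.33° is 111700 × cos 80.33° ≈ 111700 × 0.1680 = 18762.6 m.
Maximum E–W displacement: 5e-06 × 18762.6 = 0.0938131 m.
That is 0.0938131 m = 9.3813 cm.

9.4 centimeters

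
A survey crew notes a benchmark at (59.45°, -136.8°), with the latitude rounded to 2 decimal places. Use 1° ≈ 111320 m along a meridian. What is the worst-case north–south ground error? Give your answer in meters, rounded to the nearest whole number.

557 meters

Rounding to 2 decimal places leaves the latitude within ±0.005° of the true value.
Along the meridian that is 0.005° × 111320 m/° = 556.6 m.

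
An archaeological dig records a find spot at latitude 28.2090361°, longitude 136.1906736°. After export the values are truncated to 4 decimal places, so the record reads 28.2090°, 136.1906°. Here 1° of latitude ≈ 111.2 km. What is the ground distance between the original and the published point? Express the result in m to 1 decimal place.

The latitude changed by +0.0000361° and the longitude by +0.0000736°.
North–south shift: 0.0000361 × 111200 = 4.01432 m.
East–west at this latitude: 0.0000736° × 111200 × cos 28.209° ≈ 0.0000736 × 97992.7 = 7.21226 m.
Distance: √(4.01432² + 7.21226²) ≈ 8.25418 m.

8.3 m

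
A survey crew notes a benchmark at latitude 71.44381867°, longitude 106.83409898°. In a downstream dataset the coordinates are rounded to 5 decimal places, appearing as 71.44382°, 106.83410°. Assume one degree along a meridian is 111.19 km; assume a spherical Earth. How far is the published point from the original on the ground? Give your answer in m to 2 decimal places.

Δlat = 71.44381867 − 71.44382 = -0.00000133°; Δlon = 106.83409898 − 106.83410 = -0.00000102°.
North–south shift: -0.00000133 × 111190 = -0.147883 m.
E–W at 71.4438°: -0.00000102° × 111190 × cos 71.4438° = -0.00000102 × 111190 × 0.3182 ≈ -0.0360922 m.
Hypotenuse of the two orthogonal shifts: √(0.147883² + 0.0360922²) = 0.152223 m.

0.15 m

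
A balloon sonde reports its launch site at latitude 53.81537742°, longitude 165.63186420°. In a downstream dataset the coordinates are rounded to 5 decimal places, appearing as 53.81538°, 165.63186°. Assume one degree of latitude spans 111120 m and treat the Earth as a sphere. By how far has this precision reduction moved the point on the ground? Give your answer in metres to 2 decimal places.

0.40 metres

Δlat = 53.81537742 − 53.81538 = -0.00000258°; Δlon = 165.63186420 − 165.63186 = +0.00000420°.
N–S: -0.00000258° × 111120 m/° = -0.28669 m.
E–W at 53.8154°: 0.00000420° × 111120 × cos 53.8154° = 0.00000420 × 111120 × 0.5904 ≈ 0.275537 m.
Distance: √(0.28669² + 0.275537²) ≈ 0.397632 m.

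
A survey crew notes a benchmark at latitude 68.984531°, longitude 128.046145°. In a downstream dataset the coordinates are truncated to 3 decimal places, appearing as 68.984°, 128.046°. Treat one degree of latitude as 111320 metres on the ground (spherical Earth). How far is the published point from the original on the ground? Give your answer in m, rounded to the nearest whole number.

59 m

The latitude changed by +0.000531° and the longitude by +0.000145°.
N–S: 0.000531° × 111320 m/° = 59.1109 m.
E–W at 68.984°: 0.000145° × 111320 × cos 68.984° = 0.000145 × 111320 × 0.3586 ≈ 5.78877 m.
Hypotenuse of the two orthogonal shifts: √(59.1109² + 5.78877²) = 59.3937 m.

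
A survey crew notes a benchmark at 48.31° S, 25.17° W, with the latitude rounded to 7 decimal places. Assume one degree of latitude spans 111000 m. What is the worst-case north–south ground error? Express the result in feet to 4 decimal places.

Rounding to 7 decimal places leaves the latitude within ±5e-08° of the true value.
North–south distance: 5e-08° × 111000 m/° = 0.00555 m.
In feet: 0.00555 m ÷ 0.3048 ≈ 0.018209 ft.

0.0182 feet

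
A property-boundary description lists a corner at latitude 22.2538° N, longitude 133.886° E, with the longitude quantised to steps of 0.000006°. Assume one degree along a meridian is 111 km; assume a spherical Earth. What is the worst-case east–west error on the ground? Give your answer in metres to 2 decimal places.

0.31 metres

With a 0.000006° grid the true value lies within half a step, ±0.000006°/2 = ±3e-06°, of the stored one.
One degree of longitude at 22.2538° is 111000 × cos 22.2538° ≈ 111000 × 0.9255 = 102732 m.
Maximum E–W displacement: 3e-06 × 102732 = 0.308197 m.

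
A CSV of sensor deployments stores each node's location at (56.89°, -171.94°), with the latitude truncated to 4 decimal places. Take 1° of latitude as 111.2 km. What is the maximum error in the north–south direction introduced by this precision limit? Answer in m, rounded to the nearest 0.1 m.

Truncating at 4 decimal places can drop up to a full unit in the last place, so the latitude may be off by as much as 0.0001°.
North–south distance: 0.0001° × 111200 m/° = 11.12 m.

11.1 m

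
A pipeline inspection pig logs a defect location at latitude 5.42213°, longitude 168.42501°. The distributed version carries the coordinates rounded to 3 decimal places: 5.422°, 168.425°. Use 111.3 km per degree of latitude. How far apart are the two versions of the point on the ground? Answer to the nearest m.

15 m

The latitude changed by +0.00013° and the longitude by +0.00001°.
North–south shift: 0.00013 × 111300 = 14.469 m.
E–W at 5.422°: 0.00001° × 111300 × cos 5.422° = 0.00001 × 111300 × 0.9955 ≈ 1.10802 m.
Hypotenuse of the two orthogonal shifts: √(14.469² + 1.10802²) = 14.5114 m.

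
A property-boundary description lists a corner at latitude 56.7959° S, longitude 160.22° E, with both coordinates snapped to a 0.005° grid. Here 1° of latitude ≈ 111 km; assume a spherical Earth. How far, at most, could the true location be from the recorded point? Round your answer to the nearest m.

With a 0.005° grid the true value lies within half a step, ±0.005°/2 = ±0.0025°, of the stored one.
Latitude error → 0.0025 × 111000 = 277.5 m along the meridian.
Longitude error → 0.0025 × 111000 × cos 56.7959° = 0.0025 × 111000 × 0.5476 ≈ 151.965 m.
Worst case both components are at the extreme and orthogonal: √(277.5² + 151.965²) ≈ 316.385 m.

316 m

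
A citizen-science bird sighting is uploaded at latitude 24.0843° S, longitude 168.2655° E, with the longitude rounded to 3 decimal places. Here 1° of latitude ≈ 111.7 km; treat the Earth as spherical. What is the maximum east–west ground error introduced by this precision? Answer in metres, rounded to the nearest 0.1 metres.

51.0 metres

Rounding to 3 decimal places leaves the longitude within ±0.0005° of the true value.
Parallels shrink by cos φ, so at 24.0843° a degree of longitude is 111700 × 0.9129 ≈ 101976 m.
So at most 0.0005° × 101976 ≈ 50.988 m east–west.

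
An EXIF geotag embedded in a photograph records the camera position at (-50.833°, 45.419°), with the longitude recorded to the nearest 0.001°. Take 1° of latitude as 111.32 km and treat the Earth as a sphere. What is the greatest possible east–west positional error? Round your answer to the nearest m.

Rounding to 3 decimal places leaves the longitude within ±0.0005° of the true value.
Parallels shrink by cos φ, so at 50.833° a degree of longitude is 111320 × 0.6316 ≈ 70307.8 m.
East–west error: 0.0005° × 70307.8 m/° ≈ 35.1539 m.

35 m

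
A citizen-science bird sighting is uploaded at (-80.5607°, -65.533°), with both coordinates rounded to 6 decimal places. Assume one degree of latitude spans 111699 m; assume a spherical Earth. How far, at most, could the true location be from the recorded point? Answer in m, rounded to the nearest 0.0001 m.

Rounding to 6 decimal places leaves each coordinate within ±5e-07° of the true value.
Latitude error → 5e-07 × 111699 = 0.0558495 m along the meridian.
East–west component at 80.5607°: 5e-07° × 111699 × cos 80.5607° ≈ 5e-07 × 18318.9 ≈ 0.00915946 m.
Combining orthogonally: (0.0558495² + 0.00915946²)^½ ≈ 0.0565956 m.

0.0566 m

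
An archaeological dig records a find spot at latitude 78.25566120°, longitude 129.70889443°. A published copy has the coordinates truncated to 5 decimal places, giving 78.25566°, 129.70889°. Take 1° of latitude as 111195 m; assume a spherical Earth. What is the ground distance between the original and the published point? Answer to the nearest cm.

The latitude changed by +0.00000120° and the longitude by +0.00000443°.
North–south shift: 0.00000120 × 111195 = 0.133434 m.
East–west at this latitude: 0.00000443° × 111195 × cos 78.2557° ≈ 0.00000443 × 22633.2 = 0.100265 m.
Hypotenuse of the two orthogonal shifts: √(0.133434² + 0.100265²) = 0.166906 m.
That is 0.166906 m = 16.691 cm.

17 cm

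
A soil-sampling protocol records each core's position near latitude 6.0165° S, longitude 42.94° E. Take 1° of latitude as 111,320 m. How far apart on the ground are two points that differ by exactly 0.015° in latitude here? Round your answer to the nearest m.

1670 m

Along a meridian 0.015° is 0.015 × 111320 = 1669.8 m.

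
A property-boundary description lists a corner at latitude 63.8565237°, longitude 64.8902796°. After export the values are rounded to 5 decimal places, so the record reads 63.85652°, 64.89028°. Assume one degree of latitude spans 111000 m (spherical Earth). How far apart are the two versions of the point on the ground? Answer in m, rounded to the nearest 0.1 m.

0.4 m

Δlat = 63.8565237 − 63.85652 = +0.0000037°; Δlon = 64.8902796 − 64.89028 = -0.0000004°.
North–south shift: 0.0000037 × 111000 = 0.4107 m.
E–W at 63.8565°: -0.0000004° × 111000 × cos 63.8565° = -0.0000004 × 111000 × 0.4406 ≈ -0.0195636 m.
Hypotenuse of the two orthogonal shifts: √(0.4107² + 0.0195636²) = 0.411166 m.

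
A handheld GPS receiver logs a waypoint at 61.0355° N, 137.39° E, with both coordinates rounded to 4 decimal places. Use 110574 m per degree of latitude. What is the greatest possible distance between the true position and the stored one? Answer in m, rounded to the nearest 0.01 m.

Rounding to 4 decimal places leaves each coordinate within ±5e-05° of the true value.
Latitude error → 5e-05 × 110574 = 5.5287 m along the meridian.
East–west component at 61.0355°: 5e-05° × 110574 × cos 61.0355° ≈ 5e-05 × 53547.4 ≈ 2.67737 m.
Combining orthogonally: (5.5287² + 2.67737²)^½ ≈ 6.14287 m.

6.14 m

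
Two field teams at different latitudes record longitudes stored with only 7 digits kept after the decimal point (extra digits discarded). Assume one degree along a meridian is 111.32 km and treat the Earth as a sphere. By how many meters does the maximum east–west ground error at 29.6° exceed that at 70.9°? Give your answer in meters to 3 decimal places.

Truncating at 7 decimal places can drop up to a full unit in the last place, so the longitude may be off by as much as 1e-07°.
At 29.6°: 1e-07° × 111320 × cos 29.6° = 1e-07 × 111320 × 0.8695 ≈ 0.0096792 m.
At 70.9°: 1e-07° × 111320 × cos 70.9° = 1e-07 × 111320 × 0.3272 ≈ 0.0036426 m.
Difference: 0.0096792 − 0.0036426 = 0.0060366 m.

0.006 meters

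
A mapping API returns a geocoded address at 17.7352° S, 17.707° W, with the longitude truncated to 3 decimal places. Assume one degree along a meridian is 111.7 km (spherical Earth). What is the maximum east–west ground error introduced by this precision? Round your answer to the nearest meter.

Truncating at 3 decimal places can drop up to a full unit in the last place, so the longitude may be off by as much as 0.001°.
Parallels shrink by cos φ, so at 17.7352° a degree of longitude is 111700 × 0.9525 ≈ 106391 m.
So at most 0.001° × 106391 ≈ 106.391 m east–west.

106 meters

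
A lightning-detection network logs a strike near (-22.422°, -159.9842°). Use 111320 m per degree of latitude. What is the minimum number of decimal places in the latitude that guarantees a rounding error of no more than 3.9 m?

5

One degree of latitude covers 111320 m.
With N decimal places the half-ulp bound is 0.5·10⁻ᴺ°, or 0.5·10⁻ᴺ × 111320 m on the ground.
Need 0.5 × 111320 × 10⁻ᴺ ≤ 3.9 → 10⁻ᴺ ≤ 7.007e-05, so N ≥ 4.15.
N = 4 would give 5.57 m (too coarse); N = 5 gives 0.557 m ≤ 3.9 m.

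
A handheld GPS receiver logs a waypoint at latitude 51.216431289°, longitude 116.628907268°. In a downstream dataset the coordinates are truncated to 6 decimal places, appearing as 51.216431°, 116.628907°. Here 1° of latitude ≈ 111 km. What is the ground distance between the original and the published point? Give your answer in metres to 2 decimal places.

0.04 metres

Δlat = 51.216431289 − 51.216431 = +0.000000289°; Δlon = 116.628907268 − 116.628907 = +0.000000268°.
N–S: 0.000000289° × 111000 m/° = 0.032079 m.
E–W at 51.2164°: 0.000000268° × 111000 × cos 51.2164° = 0.000000268 × 111000 × 0.6264 ≈ 0.0186336 m.
Distance: √(0.032079² + 0.0186336²) ≈ 0.0370981 m.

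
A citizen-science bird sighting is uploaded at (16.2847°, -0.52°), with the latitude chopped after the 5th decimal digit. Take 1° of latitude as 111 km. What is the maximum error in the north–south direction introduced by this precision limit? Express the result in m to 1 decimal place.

1.1 m

Truncating at 5 decimal places can drop up to a full unit in the last place, so the latitude may be off by as much as 1e-05°.
North–south distance: 1e-05° × 111000 m/° = 1.11 m.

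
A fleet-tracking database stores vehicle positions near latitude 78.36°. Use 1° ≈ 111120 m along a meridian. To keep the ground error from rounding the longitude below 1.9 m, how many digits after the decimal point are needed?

At 78.36° one degree of longitude covers 111120 × cos 78.36° ≈ 111120 × 0.2018 ≈ 22419.8 m.
N decimal places → at most half a unit in the last place, 0.5 × 10⁻ᴺ° = 22419.8/2 × 10⁻ᴺ m.
Setting 11209.9 × 10⁻ᴺ ≤ 1.9 gives 10ᴺ ≥ 5900, i.e. N ≥ 3.77.
N = 3 would give 11.2 m (too coarse); N = 4 gives 1.12 m ≤ 1.9 m.

4 decimal places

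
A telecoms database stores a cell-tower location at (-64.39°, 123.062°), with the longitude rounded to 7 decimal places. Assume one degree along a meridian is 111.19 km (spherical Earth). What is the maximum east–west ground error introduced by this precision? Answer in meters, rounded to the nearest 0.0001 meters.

0.0024 meters

Rounding to 7 decimal places leaves the longitude within ±5e-08° of the true value.
Parallels shrink by cos φ, so at 64.39° a degree of longitude is 111190 × 0.4322 ≈ 48061.1 m.
East–west error: 5e-08° × 48061.1 m/° ≈ 0.00240306 m.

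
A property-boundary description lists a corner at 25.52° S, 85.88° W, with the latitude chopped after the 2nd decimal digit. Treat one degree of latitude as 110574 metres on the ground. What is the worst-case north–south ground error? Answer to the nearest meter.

1106 meters

Truncating at 2 decimal places can drop up to a full unit in the last place, so the latitude may be off by as much as 0.01°.
Along the meridian that is 0.01° × 110574 m/° = 1105.74 m.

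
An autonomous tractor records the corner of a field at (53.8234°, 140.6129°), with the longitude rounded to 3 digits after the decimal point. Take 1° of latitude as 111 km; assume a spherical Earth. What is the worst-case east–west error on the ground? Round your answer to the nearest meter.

33 meters

Rounding to 3 decimal places leaves the longitude within ±0.0005° of the true value.
One degree of longitude at 53.8234° is 111000 × cos 53.8234° ≈ 111000 × 0.5903 = 65520.6 m.
So at most 0.0005° × 65520.6 ≈ 32.7603 m east–west.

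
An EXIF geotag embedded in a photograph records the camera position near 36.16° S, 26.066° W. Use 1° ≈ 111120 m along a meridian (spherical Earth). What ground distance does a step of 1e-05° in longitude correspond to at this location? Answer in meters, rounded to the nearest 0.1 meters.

One degree of longitude here spans 111120 × cos 36.16° = 111120 × 0.8074 ≈ 89715.2 m; 1e-05° of that is 0.897152 m.

0.9 meters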